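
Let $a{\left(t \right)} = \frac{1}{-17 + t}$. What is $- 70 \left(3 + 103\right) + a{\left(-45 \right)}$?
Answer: $- \frac{460041}{62} \approx -7420.0$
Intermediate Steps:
$- 70 \left(3 + 103\right) + a{\left(-45 \right)} = - 70 \left(3 + 103\right) + \frac{1}{-17 - 45} = \left(-70\right) 106 + \frac{1}{-62} = -7420 - \frac{1}{62} = - \frac{460041}{62}$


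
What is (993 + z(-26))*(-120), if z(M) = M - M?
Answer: -119160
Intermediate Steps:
z(M) = 0
(993 + z(-26))*(-120) = (993 + 0)*(-120) = 993*(-120) = -119160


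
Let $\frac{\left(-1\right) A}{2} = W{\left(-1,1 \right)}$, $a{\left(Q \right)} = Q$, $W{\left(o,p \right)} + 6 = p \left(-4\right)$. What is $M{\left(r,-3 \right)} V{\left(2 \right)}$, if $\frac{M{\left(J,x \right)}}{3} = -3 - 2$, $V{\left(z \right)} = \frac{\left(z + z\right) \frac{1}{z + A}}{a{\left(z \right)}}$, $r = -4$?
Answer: $- \frac{15}{11} \approx -1.3636$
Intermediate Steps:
$W{\left(o,p \right)} = -6 - 4 p$ ($W{\left(o,p \right)} = -6 + p \left(-4\right) = -6 - 4 p$)
$A = 20$ ($A = - 2 \left(-6 - 4\right) = \left(-2\right) \left(-10\right) = 20$)
$V{\left(z \right)} = \frac{2}{20 + z}$ ($V{\left(z \right)} = \frac{\left(z + z\right) \frac{1}{z + 20}}{z} = \frac{2 z \frac{1}{20 + z}}{z} = \frac{2}{20 + z}$)
$M{\left(J,x \right)} = -15$ ($M{\left(J,x \right)} = 3 \left(-3 - 2\right) = 3 \left(-5\right) = -15$)
$M{\left(r,-3 \right)} V{\left(2 \right)} = - 15 \frac{2}{20 + 2} = - 15 \cdot \frac{2}{22} = - 15 \cdot 2 \cdot \frac{1}{22} = \left(-15\right) \frac{1}{11} = - \frac{15}{11}$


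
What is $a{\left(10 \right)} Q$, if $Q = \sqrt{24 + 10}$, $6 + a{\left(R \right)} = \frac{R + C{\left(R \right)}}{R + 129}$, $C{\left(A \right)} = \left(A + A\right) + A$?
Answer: $- \frac{794 \sqrt{34}}{139} \approx -33.308$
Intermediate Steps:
$C{\left(A \right)} = 3 A$ ($C{\left(A \right)} = 2 A + A = 3 A$)
$a{\left(R \right)} = -6 + \frac{4 R}{129 + R}$ ($a{\left(R \right)} = -6 + \frac{R + 3 R}{R + 129} = -6 + \frac{4 R}{129 + R}$)
$Q = \sqrt{34} \approx 5.8309$
$a{\left(10 \right)} Q = \frac{2 \left(-387 - 10\right)}{129 + 10} \sqrt{34} = \frac{2 \left(-387 - 10\right)}{139} \sqrt{34} = 2 \cdot \frac{1}{139} \left(-397\right) \sqrt{34} = - \frac{794 \sqrt{34}}{139}$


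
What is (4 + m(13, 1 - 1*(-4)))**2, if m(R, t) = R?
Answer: 289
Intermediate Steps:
(4 + m(13, 1 - 1*(-4)))**2 = (4 + 13)**2 = 17**2 = 289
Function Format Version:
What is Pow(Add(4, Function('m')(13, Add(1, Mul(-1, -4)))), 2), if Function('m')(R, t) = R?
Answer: 289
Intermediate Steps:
Pow(Add(4, Function('m')(13, Add(1, Mul(-1, -4)))), 2) = Pow(Add(4, 13), 2) = Pow(17, 2) = 289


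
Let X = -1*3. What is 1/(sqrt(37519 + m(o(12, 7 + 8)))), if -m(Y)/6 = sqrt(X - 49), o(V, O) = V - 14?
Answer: 1/sqrt(37519 - 12*I*sqrt(13)) ≈ 0.0051627 + 2.98e-6*I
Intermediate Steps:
o(V, O) = -14 + V
X = -3
m(Y) = -12*I*sqrt(13) (m(Y) = -6*sqrt(-3 - 49) = -12*I*sqrt(13))
1/(sqrt(37519 + m(o(12, 7 + 8)))) = 1/(sqrt(37519 - 12*I*sqrt(13))) = 1/sqrt(37519 - 12*I*sqrt(13))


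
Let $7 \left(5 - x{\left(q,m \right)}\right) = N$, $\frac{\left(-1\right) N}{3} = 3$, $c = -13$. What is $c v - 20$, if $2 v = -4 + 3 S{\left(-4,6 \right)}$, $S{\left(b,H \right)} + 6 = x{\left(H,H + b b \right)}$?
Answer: $\frac{3}{7} \approx 0.42857$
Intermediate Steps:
$N = -9$ ($N = \left(-3\right) 3 = -9$)
$x{\left(q,m \right)} = \frac{44}{7}$ ($x{\left(q,m \right)} = 5 - - \frac{9}{7} = 5 + \frac{9}{7} = \frac{44}{7}$)
$S{\left(b,H \right)} = \frac{2}{7}$ ($S{\left(b,H \right)} = -6 + \frac{44}{7} = \frac{2}{7}$)
$v = - \frac{11}{7}$ ($v = \frac{-4 + 3 \cdot \frac{2}{7}}{2} = \frac{-4 + \frac{6}{7}}{2} = \frac{1}{2} \left(- \frac{22}{7}\right) = - \frac{11}{7} \approx -1.5714$)
$c v - 20 = \left(-13\right) \left(- \frac{11}{7}\right) - 20 = \frac{143}{7} - 20 = \frac{3}{7}$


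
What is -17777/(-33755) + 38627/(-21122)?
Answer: -928368591/712973110 ≈ -1.3021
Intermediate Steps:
-17777/(-33755) + 38627/(-21122) = -17777*(-1/33755) + 38627*(-1/21122) = 17777/33755 - 38627/21122 = -928368591/712973110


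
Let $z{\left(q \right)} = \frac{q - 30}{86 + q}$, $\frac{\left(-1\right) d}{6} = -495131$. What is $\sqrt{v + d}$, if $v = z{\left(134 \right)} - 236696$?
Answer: $\frac{8 \sqrt{129228495}}{55} \approx 1653.5$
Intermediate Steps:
$d = 2970786$ ($d = \left(-6\right) \left(-495131\right) = 2970786$)
$z{\left(q \right)} = \frac{-30 + q}{86 + q}$
$v = - \frac{13018254}{55}$ ($v = \frac{-30 + 134}{86 + 134} - 236696 = \frac{1}{220} \cdot 104 - 236696 = \frac{26}{55} - 236696 = - \frac{13018254}{55} \approx -2.367 \cdot 10^{5}$)
$\sqrt{v + d} = \sqrt{- \frac{13018254}{55} + 2970786} = \sqrt{\frac{150374976}{55}} = \frac{8 \sqrt{129228495}}{55}$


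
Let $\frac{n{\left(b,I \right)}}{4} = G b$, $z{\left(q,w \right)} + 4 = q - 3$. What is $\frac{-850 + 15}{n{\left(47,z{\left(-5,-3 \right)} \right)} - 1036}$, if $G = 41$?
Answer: $- \frac{835}{6672} \approx -0.12515$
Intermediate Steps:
$z{\left(q,w \right)} = -7 + q$ ($z{\left(q,w \right)} = -4 + \left(q - 3\right) = -4 + \left(-3 + q\right) = -7 + q$)
$n{\left(b,I \right)} = 164 b$ ($n{\left(b,I \right)} = 4 \cdot 41 b = 164 b$)
$\frac{-850 + 15}{n{\left(47,z{\left(-5,-3 \right)} \right)} - 1036} = \frac{-850 + 15}{164 \cdot 47 - 1036} = - \frac{835}{7708 - 1036} = - \frac{835}{6672}$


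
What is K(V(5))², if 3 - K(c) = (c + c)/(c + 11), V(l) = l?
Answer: 361/64 ≈ 5.6406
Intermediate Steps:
K(c) = 3 - 2*c/(11 + c) (K(c) = 3 - (c + c)/(c + 11) = 3 - 2*c/(11 + c))
K(V(5))² = ((33 + 5)/(11 + 5))² = (38/16)² = ((1/16)*38)² = (19/8)² = 361/64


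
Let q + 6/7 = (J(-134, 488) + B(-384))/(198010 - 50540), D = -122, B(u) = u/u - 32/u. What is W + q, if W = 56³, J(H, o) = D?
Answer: 2175429059683/12387480 ≈ 1.7562e+5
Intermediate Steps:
B(u) = 1 - 32/u
J(H, o) = -122
q = -10627997/12387480 (q = -6/7 + (-122 + (-32 - 384)/(-384))/(198010 - 50540) = -6/7 + (-122 - 1/384*(-416))/147470 = -6/7 + (-122 + 13/12)*(1/147470) = -6/7 - 1451/12*1/147470 = -6/7 - 1451/1769640 = -10627997/12387480 ≈ -0.85796)
W = 175616
W + q = 175616 - 10627997/12387480 = 2175429059683/12387480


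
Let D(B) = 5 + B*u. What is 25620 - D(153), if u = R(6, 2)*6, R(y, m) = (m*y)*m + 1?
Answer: 2665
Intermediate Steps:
R(y, m) = 1 + y*m² (R(y, m) = y*m² + 1 = 1 + y*m²)
u = 150 (u = (1 + 6*2²)*6 = (1 + 6*4)*6 = (1 + 24)*6 = 25*6 = 150)
D(B) = 5 + 150*B (D(B) = 5 + B*150 = 5 + 150*B)
25620 - D(153) = 25620 - (5 + 150*153) = 25620 - (5 + 22950) = 25620 - 1*22955 = 25620 - 22955 = 2665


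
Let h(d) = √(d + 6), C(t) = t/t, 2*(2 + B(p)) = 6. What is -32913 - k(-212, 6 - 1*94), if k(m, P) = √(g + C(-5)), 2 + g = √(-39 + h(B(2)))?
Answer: -32913 - √(-1 + √(-39 + √7)) ≈ -32915.0 - 1.8857*I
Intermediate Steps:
B(p) = 1 (B(p) = -2 + (½)*6 = -2 + 3 = 1)
C(t) = 1
h(d) = √(6 + d)
g = -2 + √(-39 + √7) (g = -2 + √(-39 + √(6 + 1)) = -2 + √(-39 + √7) ≈ -2.0 + 6.0294*I)
k(m, P) = √(-1 + I*√(39 - √7)) (k(m, P) = √((-2 + I*√(39 - √7)) + 1) = √(-1 + I*√(39 - √7)))
-32913 - k(-212, 6 - 1*94) = -32913 - √(-1 + I*√(39 - √7))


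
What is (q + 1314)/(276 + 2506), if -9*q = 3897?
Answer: 881/2782 ≈ 0.31668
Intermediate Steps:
q = -433 (q = -⅑*3897 = -433)
(q + 1314)/(276 + 2506) = (-433 + 1314)/(276 + 2506) = 881/2782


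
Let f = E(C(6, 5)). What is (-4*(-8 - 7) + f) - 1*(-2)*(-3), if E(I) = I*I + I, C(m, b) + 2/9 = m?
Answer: 7546/81 ≈ 93.161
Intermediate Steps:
C(m, b) = -2/9 + m
E(I) = I + I**2 (E(I) = I**2 + I = I + I**2)
f = 3172/81 (f = (-2/9 + 6)*(1 + (-2/9 + 6)) = 52*(1 + 52/9)/9 = (52/9)*(61/9) = 3172/81 ≈ 39.161)
(-4*(-8 - 7) + f) - 1*(-2)*(-3) = (-4*(-8 - 7) + 3172/81) - 1*(-2)*(-3) = (-4*(-15) + 3172/81) + 2*(-3) = (60 + 3172/81) - 6 = 8032/81 - 6 = 7546/81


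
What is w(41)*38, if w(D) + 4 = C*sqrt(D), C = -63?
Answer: -152 - 2394*sqrt(41) ≈ -15481.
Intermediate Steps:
w(D) = -4 - 63*sqrt(D)
w(41)*38 = (-4 - 63*sqrt(41))*38 = -152 - 2394*sqrt(41)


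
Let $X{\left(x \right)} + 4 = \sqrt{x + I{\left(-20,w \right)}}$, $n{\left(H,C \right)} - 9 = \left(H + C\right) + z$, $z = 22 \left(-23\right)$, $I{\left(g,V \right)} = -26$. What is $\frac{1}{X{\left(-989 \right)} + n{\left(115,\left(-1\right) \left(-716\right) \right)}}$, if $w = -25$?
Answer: $\frac{66}{21983} - \frac{i \sqrt{1015}}{109915} \approx 0.0030023 - 0.00028985 i$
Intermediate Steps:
$z = -506$
$n{\left(H,C \right)} = -497 + C + H$ ($n{\left(H,C \right)} = 9 - \left(506 - C - H\right) = 9 + \left(-506 + C + H\right) = -497 + C + H$)
$X{\left(x \right)} = -4 + \sqrt{-26 + x}$ ($X{\left(x \right)} = -4 + \sqrt{x - 26} = -4 + \sqrt{-26 + x}$)
$\frac{1}{X{\left(-989 \right)} + n{\left(115,\left(-1\right) \left(-716\right) \right)}} = \frac{1}{\left(-4 + \sqrt{-26 - 989}\right) - -334} = \frac{1}{\left(-4 + \sqrt{-1015}\right) + \left(-497 + 716 + 115\right)} = \frac{1}{\left(-4 + i \sqrt{1015}\right) + 334} = \frac{1}{330 + i \sqrt{1015}}$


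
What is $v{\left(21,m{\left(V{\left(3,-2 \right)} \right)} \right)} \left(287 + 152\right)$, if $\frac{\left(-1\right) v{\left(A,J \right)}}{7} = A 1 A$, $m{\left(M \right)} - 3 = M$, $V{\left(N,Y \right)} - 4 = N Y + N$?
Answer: $-1355193$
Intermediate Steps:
$V{\left(N,Y \right)} = 4 + N + N Y$ ($V{\left(N,Y \right)} = 4 + \left(N Y + N\right) = 4 + \left(N + N Y\right) = 4 + N + N Y$)
$m{\left(M \right)} = 3 + M$
$v{\left(A,J \right)} = - 7 A^{2}$ ($v{\left(A,J \right)} = - 7 A 1 A = - 7 A A = - 7 A^{2}$)
$v{\left(21,m{\left(V{\left(3,-2 \right)} \right)} \right)} \left(287 + 152\right) = - 7 \cdot 21^{2} \left(287 + 152\right) = \left(-7\right) 441 \cdot 439 = \left(-3087\right) 439 = -1355193$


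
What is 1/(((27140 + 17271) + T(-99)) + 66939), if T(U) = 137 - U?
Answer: 1/111586 ≈ 8.9617e-6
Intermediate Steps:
1/(((27140 + 17271) + T(-99)) + 66939) = 1/(((27140 + 17271) + (137 - 1*(-99))) + 66939) = 1/((44411 + (137 + 99)) + 66939) = 1/((44411 + 236) + 66939) = 1/(44647 + 66939) = 1/111586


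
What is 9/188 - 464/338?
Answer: -42095/31772 ≈ -1.3249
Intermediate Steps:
9/188 - 464/338 = 9*(1/188) - 464*1/338 = 9/188 - 232/169 = -42095/31772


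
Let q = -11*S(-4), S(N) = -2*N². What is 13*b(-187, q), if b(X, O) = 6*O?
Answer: 27456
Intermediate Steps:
q = 352 (q = -(-22)*(-4)² = -(-22)*16 = -11*(-32) = 352)
13*b(-187, q) = 13*(6*352) = 13*2112 = 27456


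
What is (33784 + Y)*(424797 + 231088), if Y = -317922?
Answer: -186361852130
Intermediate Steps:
(33784 + Y)*(424797 + 231088) = (33784 - 317922)*(424797 + 231088) = -284138*655885 = -186361852130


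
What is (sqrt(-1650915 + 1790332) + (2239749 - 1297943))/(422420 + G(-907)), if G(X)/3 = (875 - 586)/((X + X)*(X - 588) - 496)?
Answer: 2553644809804/1145363951147 + 2711434*sqrt(139417)/1145363951147 ≈ 2.2304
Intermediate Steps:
G(X) = 867/(-496 + 2*X*(-588 + X)) (G(X) = 3*((875 - 586)/((X + X)*(X - 588) - 496)) = 3*(289/((2*X)*(-588 + X) - 496)) = 3*(289/(2*X*(-588 + X) - 496)) = 3*(289/(-496 + 2*X*(-588 + X))) = 867/(-496 + 2*X*(-588 + X)))
(sqrt(-1650915 + 1790332) + (2239749 - 1297943))/(422420 + G(-907)) = (sqrt(-1650915 + 1790332) + (2239749 - 1297943))/(422420 + 867/(2*(-248 + (-907)**2 - 588*(-907)))) = (sqrt(139417) + 941806)/(422420 + 867/(2*(-248 + 822649 + 533316))) = (941806 + sqrt(139417))/(422420 + (867/2)/1355717) = (941806 + sqrt(139417))/(422420 + (867/2)*(1/1355717)) = (941806 + sqrt(139417))/(422420 + 867/2711434) = (941806 + sqrt(139417))/(1145363951147/2711434) = (941806 + sqrt(139417))*(2711434/1145363951147) = 2553644809804/1145363951147 + 2711434*sqrt(139417)/1145363951147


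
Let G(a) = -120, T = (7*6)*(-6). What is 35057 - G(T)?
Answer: 35177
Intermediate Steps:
T = -252 (T = 42*(-6) = -252)
35057 - G(T) = 35057 - 1*(-120) = 35057 + 120 = 35177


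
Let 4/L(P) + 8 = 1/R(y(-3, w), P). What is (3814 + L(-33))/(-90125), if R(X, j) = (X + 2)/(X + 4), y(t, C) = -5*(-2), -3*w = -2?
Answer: -6254/147805 ≈ -0.042313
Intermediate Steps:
w = ⅔ (w = -⅓*(-2) = ⅔ ≈ 0.66667)
y(t, C) = 10
R(X, j) = (2 + X)/(4 + X)
L(P) = -24/41 (L(P) = 4/(-8 + 1/((2 + 10)/(4 + 10))) = 4/(-8 + 1/(12/14)) = 4/(-8 + 1/((1/14)*12)) = 4/(-8 + 1/(6/7)) = 4/(-8 + 7/6) = 4/(-41/6) = 4*(-6/41) = -24/41)
(3814 + L(-33))/(-90125) = (3814 - 24/41)/(-90125) = (156350/41)*(-1/90125) = -6254/147805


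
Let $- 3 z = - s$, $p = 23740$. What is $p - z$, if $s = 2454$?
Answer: $22922$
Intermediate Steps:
$z = 818$ ($z = - \frac{\left(-1\right) 2454}{3} = \left(- \frac{1}{3}\right) \left(-2454\right) = 818$)
$p - z = 23740 - 818 = 22922$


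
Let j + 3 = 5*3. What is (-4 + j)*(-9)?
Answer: -72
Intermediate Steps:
j = 12 (j = -3 + 5*3 = -3 + 15 = 12)
(-4 + j)*(-9) = (-4 + 12)*(-9) = 8*(-9) = -72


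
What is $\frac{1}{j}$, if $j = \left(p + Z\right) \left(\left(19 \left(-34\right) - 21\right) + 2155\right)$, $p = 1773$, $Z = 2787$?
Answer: $\frac{1}{6785280} \approx 1.4738 \cdot 10^{-7}$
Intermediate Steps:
$j = 6785280$ ($j = \left(1773 + 2787\right) \left(\left(19 \left(-34\right) - 21\right) + 2155\right) = 4560 \left(\left(-646 - 21\right) + 2155\right) = 4560 \left(-667 + 2155\right) = 4560 \cdot 1488 = 6785280$)
$\frac{1}{j} = \frac{1}{6785280}$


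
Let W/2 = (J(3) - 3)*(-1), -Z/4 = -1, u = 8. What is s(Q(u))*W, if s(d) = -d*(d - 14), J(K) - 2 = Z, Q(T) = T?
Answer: -288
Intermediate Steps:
Z = 4 (Z = -4*(-1) = 4)
J(K) = 6 (J(K) = 2 + 4 = 6)
W = -6 (W = 2*((6 - 3)*(-1)) = 2*(3*(-1)) = 2*(-3) = -6)
s(d) = -d*(-14 + d)
s(Q(u))*W = (8*(14 - 1*8))*(-6) = (8*(14 - 8))*(-6) = (8*6)*(-6) = 48*(-6) = -288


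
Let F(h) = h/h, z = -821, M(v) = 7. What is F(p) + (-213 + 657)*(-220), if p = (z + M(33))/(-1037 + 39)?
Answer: -97679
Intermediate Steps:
p = 407/499 (p = (-821 + 7)/(-1037 + 39) = -814/(-998) = -814*(-1/998) = 407/499 ≈ 0.81563)
F(h) = 1
F(p) + (-213 + 657)*(-220) = 1 + (-213 + 657)*(-220) = 1 + 444*(-220) = 1 - 97680 = -97679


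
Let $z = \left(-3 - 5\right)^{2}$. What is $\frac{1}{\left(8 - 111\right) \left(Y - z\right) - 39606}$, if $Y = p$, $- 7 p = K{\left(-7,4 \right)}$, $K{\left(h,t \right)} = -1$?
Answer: $- \frac{7}{231201} \approx -3.0277 \cdot 10^{-5}$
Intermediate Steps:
$z = 64$ ($z = \left(-8\right)^{2} = 64$)
$p = \frac{1}{7}$ ($p = \left(- \frac{1}{7}\right) \left(-1\right) = \frac{1}{7} \approx 0.14286$)
$Y = \frac{1}{7} \approx 0.14286$
$\frac{1}{\left(8 - 111\right) \left(Y - z\right) - 39606} = \frac{1}{\left(8 - 111\right) \left(\frac{1}{7} - 64\right) - 39606} = \frac{1}{- 103 \left(\frac{1}{7} - 64\right) - 39606} = \frac{1}{\left(-103\right) \left(- \frac{447}{7}\right) - 39606} = \frac{1}{\frac{46041}{7} - 39606} = \frac{1}{- \frac{231201}{7}} = - \frac{7}{231201}$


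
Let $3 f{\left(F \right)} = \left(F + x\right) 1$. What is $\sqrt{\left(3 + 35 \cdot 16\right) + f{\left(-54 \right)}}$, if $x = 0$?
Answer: $\sqrt{545} \approx 23.345$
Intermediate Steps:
$f{\left(F \right)} = \frac{F}{3}$ ($f{\left(F \right)} = \frac{\left(F + 0\right) 1}{3} = \frac{F 1}{3} = \frac{F}{3}$)
$\sqrt{\left(3 + 35 \cdot 16\right) + f{\left(-54 \right)}} = \sqrt{\left(3 + 35 \cdot 16\right) + \frac{1}{3} \left(-54\right)} = \sqrt{\left(3 + 560\right) - 18} = \sqrt{563 - 18} = \sqrt{545}$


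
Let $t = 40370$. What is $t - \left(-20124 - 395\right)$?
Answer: $60889$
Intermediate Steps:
$t - \left(-20124 - 395\right) = 40370 - \left(-20124 - 395\right) = 40370 - -20519 = 40370 + 20519 = 60889$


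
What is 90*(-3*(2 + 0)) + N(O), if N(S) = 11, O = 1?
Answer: -529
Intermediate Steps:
90*(-3*(2 + 0)) + N(O) = 90*(-3*(2 + 0)) + 11 = 90*(-3*2) + 11 = 90*(-6) + 11 = -540 + 11 = -529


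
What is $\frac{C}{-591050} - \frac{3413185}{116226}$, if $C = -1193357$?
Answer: $- \frac{469665970892}{17173844325} \approx -27.348$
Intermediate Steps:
$\frac{C}{-591050} - \frac{3413185}{116226} = - \frac{1193357}{-591050} - \frac{3413185}{116226} = \left(-1193357\right) \left(- \frac{1}{591050}\right) - \frac{3413185}{116226} = \frac{1193357}{591050} - \frac{3413185}{116226} = - \frac{469665970892}{17173844325}$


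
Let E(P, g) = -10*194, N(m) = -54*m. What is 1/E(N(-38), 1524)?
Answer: -1/1940 ≈ -0.00051546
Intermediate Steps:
E(P, g) = -1940
1/E(N(-38), 1524) = 1/(-1940) = -1/1940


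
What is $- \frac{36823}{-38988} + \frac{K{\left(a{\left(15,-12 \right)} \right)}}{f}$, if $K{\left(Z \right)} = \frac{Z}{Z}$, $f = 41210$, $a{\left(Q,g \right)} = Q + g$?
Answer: $\frac{758757409}{803347740} \approx 0.94449$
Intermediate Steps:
$K{\left(Z \right)} = 1$
$- \frac{36823}{-38988} + \frac{K{\left(a{\left(15,-12 \right)} \right)}}{f} = - \frac{36823}{-38988} + 1 \cdot \frac{1}{41210} = \left(-36823\right) \left(- \frac{1}{38988}\right) + 1 \cdot \frac{1}{41210} = \frac{36823}{38988} + \frac{1}{41210} = \frac{758757409}{803347740}$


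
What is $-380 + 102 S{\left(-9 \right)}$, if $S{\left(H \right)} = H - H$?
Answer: $-380$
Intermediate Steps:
$S{\left(H \right)} = 0$
$-380 + 102 S{\left(-9 \right)} = -380 + 102 \cdot 0 = -380 + 0 = -380$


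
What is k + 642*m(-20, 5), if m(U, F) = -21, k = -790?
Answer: -14272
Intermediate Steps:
k + 642*m(-20, 5) = -790 + 642*(-21) = -790 - 13482 = -14272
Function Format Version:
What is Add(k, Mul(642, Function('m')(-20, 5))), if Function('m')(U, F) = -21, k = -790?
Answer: -14272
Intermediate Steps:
Add(k, Mul(642, Function('m')(-20, 5))) = Add(-790, Mul(642, -21)) = Add(-790, -13482) = -14272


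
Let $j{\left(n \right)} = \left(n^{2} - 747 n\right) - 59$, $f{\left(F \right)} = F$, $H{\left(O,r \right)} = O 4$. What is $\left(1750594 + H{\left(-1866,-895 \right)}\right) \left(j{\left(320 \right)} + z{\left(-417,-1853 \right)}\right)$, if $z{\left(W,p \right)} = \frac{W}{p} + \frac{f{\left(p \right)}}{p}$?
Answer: $- \frac{441536532038010}{1853} \approx -2.3828 \cdot 10^{11}$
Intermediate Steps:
$H{\left(O,r \right)} = 4 O$
$z{\left(W,p \right)} = 1 + \frac{W}{p}$ ($z{\left(W,p \right)} = \frac{W}{p} + \frac{p}{p} = \frac{W}{p} + 1 = 1 + \frac{W}{p}$)
$j{\left(n \right)} = -59 + n^{2} - 747 n$
$\left(1750594 + H{\left(-1866,-895 \right)}\right) \left(j{\left(320 \right)} + z{\left(-417,-1853 \right)}\right) = \left(1750594 + 4 \left(-1866\right)\right) \left(\left(-59 + 320^{2} - 239040\right) + \frac{-417 - 1853}{-1853}\right) = \left(1750594 - 7464\right) \left(\left(-59 + 102400 - 239040\right) - - \frac{2270}{1853}\right) = 1743130 \left(-136699 + \frac{2270}{1853}\right) = 1743130 \left(- \frac{253300977}{1853}\right) = - \frac{441536532038010}{1853}$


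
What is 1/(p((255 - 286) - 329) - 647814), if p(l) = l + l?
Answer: -1/648534 ≈ -1.5419e-6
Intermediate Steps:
p(l) = 2*l
1/(p((255 - 286) - 329) - 647814) = 1/(2*((255 - 286) - 329) - 647814) = 1/(2*(-31 - 329) - 647814) = 1/(2*(-360) - 647814) = 1/(-720 - 647814) = 1/(-648534) = -1/648534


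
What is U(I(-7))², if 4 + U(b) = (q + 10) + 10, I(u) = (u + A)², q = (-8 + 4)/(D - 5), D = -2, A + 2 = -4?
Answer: 13456/49 ≈ 274.61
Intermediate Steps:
A = -6 (A = -2 - 4 = -6)
q = 4/7 (q = (-8 + 4)/(-2 - 5) = -4/(-7) = -4*(-⅐) = 4/7 ≈ 0.57143)
I(u) = (-6 + u)² (I(u) = (u - 6)² = (-6 + u)²)
U(b) = 116/7 (U(b) = -4 + ((4/7 + 10) + 10) = -4 + (74/7 + 10) = -4 + 144/7 = 116/7)
U(I(-7))² = (116/7)² = 13456/49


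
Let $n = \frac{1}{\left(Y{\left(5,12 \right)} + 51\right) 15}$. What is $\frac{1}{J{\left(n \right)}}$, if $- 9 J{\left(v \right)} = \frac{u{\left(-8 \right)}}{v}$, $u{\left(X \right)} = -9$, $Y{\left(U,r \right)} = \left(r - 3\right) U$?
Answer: $\frac{1}{1440} \approx 0.00069444$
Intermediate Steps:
$Y{\left(U,r \right)} = U \left(-3 + r\right)$ ($Y{\left(U,r \right)} = \left(-3 + r\right) U = U \left(-3 + r\right)$)
$n = \frac{1}{1440}$ ($n = \frac{1}{\left(5 \left(-3 + 12\right) + 51\right) 15} = \frac{1}{5 \cdot 9 + 51} \cdot \frac{1}{15} = \frac{1}{45 + 51} \cdot \frac{1}{15} = \frac{1}{96} \cdot \frac{1}{15} = \frac{1}{1440} \approx 0.00069444$)
$J{\left(v \right)} = \frac{1}{v}$ ($J{\left(v \right)} = - \frac{\left(-9\right) \frac{1}{v}}{9} = \frac{1}{v}$)
$\frac{1}{J{\left(n \right)}} = \frac{1}{\frac{1}{\frac{1}{1440}}} = \frac{1}{1440}$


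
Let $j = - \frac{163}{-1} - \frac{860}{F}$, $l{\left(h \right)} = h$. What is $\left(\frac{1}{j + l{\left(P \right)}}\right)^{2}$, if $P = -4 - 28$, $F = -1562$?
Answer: $\frac{609961}{10555713081} \approx 5.7785 \cdot 10^{-5}$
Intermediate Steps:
$P = -32$
$j = \frac{127733}{781}$ ($j = - \frac{163}{-1} - \frac{860}{-1562} = \left(-163\right) \left(-1\right) - - \frac{430}{781} = 163 + \frac{430}{781} = \frac{127733}{781} \approx 163.55$)
$\left(\frac{1}{j + l{\left(P \right)}}\right)^{2} = \left(\frac{1}{\frac{127733}{781} - 32}\right)^{2} = \left(\frac{1}{\frac{102741}{781}}\right)^{2} = \left(\frac{781}{102741}\right)^{2} = \frac{609961}{10555713081}$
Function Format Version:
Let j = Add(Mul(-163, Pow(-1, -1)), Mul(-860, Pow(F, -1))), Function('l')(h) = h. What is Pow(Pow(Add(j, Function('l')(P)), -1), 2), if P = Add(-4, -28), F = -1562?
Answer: Rational(609961, 10555713081) ≈ 5.7785e-5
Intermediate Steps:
P = -32
j = Rational(127733, 781) (j = Add(Mul(-163, Pow(-1, -1)), Mul(-860, Pow(-1562, -1))) = Add(Mul(-163, -1), Mul(-860, Rational(-1, 1562))) = Add(163, Rational(430, 781)) = Rational(127733, 781) ≈ 163.55)
Pow(Pow(Add(j, Function('l')(P)), -1), 2) = Pow(Pow(Add(Rational(127733, 781), -32), -1), 2) = Pow(Pow(Rational(102741, 781), -1), 2) = Pow(Rational(781, 102741), 2) = Rational(609961, 10555713081)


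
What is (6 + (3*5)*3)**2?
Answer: 2601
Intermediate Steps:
(6 + (3*5)*3)**2 = (6 + 15*3)**2 = (6 + 45)**2 = 51**2 = 2601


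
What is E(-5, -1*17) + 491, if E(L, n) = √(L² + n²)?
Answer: 491 + √314 ≈ 508.72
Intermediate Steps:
E(-5, -1*17) + 491 = √((-5)² + (-1*17)²) + 491 = √(25 + (-17)²) + 491 = √(25 + 289) + 491 = √314 + 491 = 491 + √314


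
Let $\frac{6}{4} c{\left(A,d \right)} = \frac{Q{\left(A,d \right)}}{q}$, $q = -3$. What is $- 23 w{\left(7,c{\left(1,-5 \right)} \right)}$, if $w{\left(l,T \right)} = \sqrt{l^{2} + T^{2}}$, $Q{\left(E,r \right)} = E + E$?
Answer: $- \frac{23 \sqrt{3985}}{9} \approx -161.32$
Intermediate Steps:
$Q{\left(E,r \right)} = 2 E$
$c{\left(A,d \right)} = - \frac{4 A}{9}$ ($c{\left(A,d \right)} = \frac{2 \frac{2 A}{-3}}{3} = \frac{2 \cdot 2 A \left(- \frac{1}{3}\right)}{3} = \frac{2 \left(- \frac{2 A}{3}\right)}{3} = - \frac{4 A}{9}$)
$w{\left(l,T \right)} = \sqrt{T^{2} + l^{2}}$
$- 23 w{\left(7,c{\left(1,-5 \right)} \right)} = - 23 \sqrt{\left(\left(- \frac{4}{9}\right) 1\right)^{2} + 7^{2}} = - 23 \sqrt{\left(- \frac{4}{9}\right)^{2} + 49} = - 23 \sqrt{\frac{16}{81} + 49} = - 23 \sqrt{\frac{3985}{81}} = - 23 \frac{\sqrt{3985}}{9} = - \frac{23 \sqrt{3985}}{9}$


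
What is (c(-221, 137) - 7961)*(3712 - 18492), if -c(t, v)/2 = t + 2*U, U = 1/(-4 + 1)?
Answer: 333333340/3 ≈ 1.1111e+8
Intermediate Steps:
U = -⅓ (U = 1/(-3) = -⅓ ≈ -0.33333)
c(t, v) = 4/3 - 2*t (c(t, v) = -2*(t + 2*(-⅓)) = -2*(t - ⅔) = -2*(-⅔ + t) = 4/3 - 2*t)
(c(-221, 137) - 7961)*(3712 - 18492) = ((4/3 - 2*(-221)) - 7961)*(3712 - 18492) = ((4/3 + 442) - 7961)*(-14780) = (1330/3 - 7961)*(-14780) = -22553/3*(-14780) = 333333340/3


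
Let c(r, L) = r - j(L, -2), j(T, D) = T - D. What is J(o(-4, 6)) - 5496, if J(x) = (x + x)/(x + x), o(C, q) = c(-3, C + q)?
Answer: -5495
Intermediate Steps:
c(r, L) = -2 + r - L (c(r, L) = r - (L - 1*(-2)) = r - (L + 2) = r - (2 + L) = r + (-2 - L) = -2 + r - L)
o(C, q) = -5 - C - q (o(C, q) = -2 - 3 - (C + q) = -2 - 3 + (-C - q) = -5 - C - q)
J(x) = 1 (J(x) = (2*x)/((2*x)) = (2*x)*(1/(2*x)) = 1)
J(o(-4, 6)) - 5496 = 1 - 5496 = -5495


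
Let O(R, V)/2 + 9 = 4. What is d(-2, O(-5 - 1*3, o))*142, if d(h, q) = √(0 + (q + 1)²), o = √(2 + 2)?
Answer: 1278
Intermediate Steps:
o = 2 (o = √4 = 2)
O(R, V) = -10 (O(R, V) = -18 + 2*4 = -18 + 8 = -10)
d(h, q) = √((1 + q)²) (d(h, q) = √(0 + (1 + q)²) = √((1 + q)²))
d(-2, O(-5 - 1*3, o))*142 = √((1 - 10)²)*142 = √((-9)²)*142 = √81*142 = 9*142 = 1278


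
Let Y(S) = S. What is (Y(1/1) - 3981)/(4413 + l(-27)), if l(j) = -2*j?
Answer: -3980/4467 ≈ -0.89098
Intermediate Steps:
(Y(1/1) - 3981)/(4413 + l(-27)) = (1/1 - 3981)/(4413 - 2*(-27)) = (1 - 3981)/(4413 + 54) = -3980/4467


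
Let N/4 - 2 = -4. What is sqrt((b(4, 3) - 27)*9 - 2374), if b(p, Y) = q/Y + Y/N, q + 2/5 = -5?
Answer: I*sqrt(1054630)/20 ≈ 51.348*I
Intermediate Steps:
N = -8 (N = 8 + 4*(-4) = 8 - 16 = -8)
q = -27/5 (q = -2/5 - 5 = -27/5 ≈ -5.4000)
b(p, Y) = -27/(5*Y) - Y/8 (b(p, Y) = -27/(5*Y) + Y/(-8) = -27/(5*Y) + Y*(-1/8) = -27/(5*Y) - Y/8)
sqrt((b(4, 3) - 27)*9 - 2374) = sqrt(((-27/5/3 - 1/8*3) - 27)*9 - 2374) = sqrt(((-27/5*1/3 - 3/8) - 27)*9 - 2374) = sqrt(((-9/5 - 3/8) - 27)*9 - 2374) = sqrt((-87/40 - 27)*9 - 2374) = sqrt(-1167/40*9 - 2374) = sqrt(-10503/40 - 2374) = sqrt(-105463/40) = I*sqrt(1054630)/20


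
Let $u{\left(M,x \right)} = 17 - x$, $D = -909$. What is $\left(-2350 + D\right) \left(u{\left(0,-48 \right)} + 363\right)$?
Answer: $-1394852$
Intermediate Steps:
$\left(-2350 + D\right) \left(u{\left(0,-48 \right)} + 363\right) = \left(-2350 - 909\right) \left(\left(17 - -48\right) + 363\right) = - 3259 \left(\left(17 + 48\right) + 363\right) = - 3259 \left(65 + 363\right) = \left(-3259\right) 428 = -1394852$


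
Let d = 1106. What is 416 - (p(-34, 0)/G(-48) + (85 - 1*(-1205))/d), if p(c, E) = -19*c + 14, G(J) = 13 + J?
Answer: 239831/553 ≈ 433.69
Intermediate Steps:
p(c, E) = 14 - 19*c
416 - (p(-34, 0)/G(-48) + (85 - 1*(-1205))/d) = 416 - ((14 - 19*(-34))/(13 - 48) + (85 - 1*(-1205))/1106) = 416 - ((14 + 646)/(-35) + (85 + 1205)*(1/1106)) = 416 - (660*(-1/35) + 1290*(1/1106)) = 416 - (-132/7 + 645/553) = 416 - 1*(-9783/553) = 416 + 9783/553 = 239831/553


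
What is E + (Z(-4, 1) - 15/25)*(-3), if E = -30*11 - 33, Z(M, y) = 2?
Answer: -1836/5 ≈ -367.20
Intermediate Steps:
E = -363 (E = -330 - 33 = -363)
E + (Z(-4, 1) - 15/25)*(-3) = -363 + (2 - 15/25)*(-3) = -363 + (2 - 15*1/25)*(-3) = -363 + (2 - ⅗)*(-3) = -363 + (7/5)*(-3) = -363 - 21/5 = -1836/5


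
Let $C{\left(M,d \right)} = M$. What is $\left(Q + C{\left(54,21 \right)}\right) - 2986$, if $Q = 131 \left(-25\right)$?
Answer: $-6207$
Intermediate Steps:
$Q = -3275$
$\left(Q + C{\left(54,21 \right)}\right) - 2986 = \left(-3275 + 54\right) - 2986 = -3221 - 2986 = -6207$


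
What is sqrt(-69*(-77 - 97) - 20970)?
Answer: 6*I*sqrt(249) ≈ 94.678*I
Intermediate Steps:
sqrt(-69*(-77 - 97) - 20970) = sqrt(-69*(-174) - 20970) = sqrt(12006 - 20970) = sqrt(-8964) = 6*I*sqrt(249)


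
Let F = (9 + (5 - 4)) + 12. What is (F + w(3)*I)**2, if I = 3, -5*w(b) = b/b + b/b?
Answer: 10816/25 ≈ 432.64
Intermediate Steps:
w(b) = -2/5 (w(b) = -(b/b + b/b)/5 = -(1 + 1)/5 = -1/5*2 = -2/5)
F = 22 (F = (9 + 1) + 12 = 10 + 12 = 22)
(F + w(3)*I)**2 = (22 - 2/5*3)**2 = (22 - 6/5)**2 = (104/5)**2 = 10816/25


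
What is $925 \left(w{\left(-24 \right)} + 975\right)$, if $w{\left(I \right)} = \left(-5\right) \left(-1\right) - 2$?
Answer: $904650$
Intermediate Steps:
$w{\left(I \right)} = 3$ ($w{\left(I \right)} = 5 - 2 = 3$)
$925 \left(w{\left(-24 \right)} + 975\right) = 925 \left(3 + 975\right) = 925 \cdot 978 = 904650$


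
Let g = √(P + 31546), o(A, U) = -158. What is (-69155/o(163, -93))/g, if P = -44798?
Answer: -69155*I*√3313/1046908 ≈ -3.8021*I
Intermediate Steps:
g = 2*I*√3313 (g = √(-44798 + 31546) = √(-13252) = 2*I*√3313 ≈ 115.12*I)
(-69155/o(163, -93))/g = (-69155/(-158))/((2*I*√3313)) = (-69155*(-1/158))*(-I*√3313/6626) = 69155*(-I*√3313/6626)/158 = -69155*I*√3313/1046908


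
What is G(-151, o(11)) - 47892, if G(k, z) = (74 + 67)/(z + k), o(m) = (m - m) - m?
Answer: -2586215/54 ≈ -47893.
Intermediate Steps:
o(m) = -m (o(m) = 0 - m = -m)
G(k, z) = 141/(k + z)
G(-151, o(11)) - 47892 = 141/(-151 - 1*11) - 47892 = 141/(-151 - 11) - 47892 = 141/(-162) - 47892 = 141*(-1/162) - 47892 = -47/54 - 47892 = -2586215/54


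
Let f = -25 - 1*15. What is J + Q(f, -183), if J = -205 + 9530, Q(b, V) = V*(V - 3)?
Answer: 43363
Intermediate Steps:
f = -40 (f = -25 - 15 = -40)
Q(b, V) = V*(-3 + V)
J = 9325
J + Q(f, -183) = 9325 - 183*(-3 - 183) = 9325 - 183*(-186) = 9325 + 34038 = 43363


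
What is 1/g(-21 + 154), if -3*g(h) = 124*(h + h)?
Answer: -3/32984 ≈ -9.0953e-5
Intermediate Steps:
g(h) = -248*h/3 (g(h) = -124*(h + h)/3 = -124*2*h/3 = -248*h/3)
1/g(-21 + 154) = 1/(-248*(-21 + 154)/3) = 1/(-248/3*133) = 1/(-32984/3) = -3/32984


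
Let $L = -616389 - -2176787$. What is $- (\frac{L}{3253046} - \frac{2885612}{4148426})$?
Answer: $\frac{728458235151}{3373755151399} \approx 0.21592$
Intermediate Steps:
$L = 1560398$ ($L = -616389 + 2176787 = 1560398$)
$- (\frac{L}{3253046} - \frac{2885612}{4148426}) = - (\frac{1560398}{3253046} - \frac{2885612}{4148426}) = - (1560398 \cdot \frac{1}{3253046} - \frac{1442806}{2074213}) = - (\frac{780199}{1626523} - \frac{1442806}{2074213}) = \left(-1\right) \left(- \frac{728458235151}{3373755151399}\right) = \frac{728458235151}{3373755151399}$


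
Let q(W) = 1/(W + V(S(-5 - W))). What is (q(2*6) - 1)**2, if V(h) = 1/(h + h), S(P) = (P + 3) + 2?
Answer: 69169/82369 ≈ 0.83975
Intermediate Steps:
S(P) = 5 + P (S(P) = (3 + P) + 2 = 5 + P)
V(h) = 1/(2*h)
q(W) = 1/(W - 1/(2*W)) (q(W) = 1/(W + 1/(2*(5 + (-5 - W)))) = 1/(W + 1/(2*((-W)))) = 1/(W + (-1/W)/2) = 1/(W - 1/(2*W)))
(q(2*6) - 1)**2 = (2*(2*6)/(-1 + 2*(2*6)**2) - 1)**2 = (2*12/(-1 + 2*12**2) - 1)**2 = (2*12/(-1 + 2*144) - 1)**2 = (2*12/(-1 + 288) - 1)**2 = (2*12/287 - 1)**2 = (2*12*(1/287) - 1)**2 = (24/287 - 1)**2 = (-263/287)**2 = 69169/82369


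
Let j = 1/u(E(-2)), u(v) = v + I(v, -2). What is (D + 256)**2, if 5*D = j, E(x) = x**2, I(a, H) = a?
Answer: 104878081/1600 ≈ 65549.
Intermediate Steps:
u(v) = 2*v (u(v) = v + v = 2*v)
j = 1/8 (j = 1/(2*(-2)**2) = 1/(2*4) = 1/8 ≈ 0.12500)
D = 1/40 (D = (1/5)*(1/8) = 1/40 ≈ 0.025000)
(D + 256)**2 = (1/40 + 256)**2 = (10241/40)**2 = 104878081/1600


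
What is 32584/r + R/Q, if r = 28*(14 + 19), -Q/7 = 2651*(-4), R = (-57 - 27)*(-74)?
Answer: 1967848/55671 ≈ 35.348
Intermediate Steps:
R = 6216 (R = -84*(-74) = 6216)
Q = 74228 (Q = -18557*(-4) = -7*(-10604) = 74228)
r = 924 (r = 28*33 = 924)
32584/r + R/Q = 32584/924 + 6216/74228 = 32584*(1/924) + 6216*(1/74228) = 8146/231 + 222/2651 = 1967848/55671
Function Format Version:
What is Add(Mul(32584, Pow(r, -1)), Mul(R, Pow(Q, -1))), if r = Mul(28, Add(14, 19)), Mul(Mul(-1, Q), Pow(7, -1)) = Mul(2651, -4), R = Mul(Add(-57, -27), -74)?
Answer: Rational(1967848, 55671) ≈ 35.348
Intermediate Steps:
R = 6216 (R = Mul(-84, -74) = 6216)
Q = 74228 (Q = Mul(-7, Mul(2651, -4)) = Mul(-7, -10604) = 74228)
r = 924 (r = Mul(28, 33) = 924)
Add(Mul(32584, Pow(r, -1)), Mul(R, Pow(Q, -1))) = Add(Mul(32584, Pow(924, -1)), Mul(6216, Pow(74228, -1))) = Add(Mul(32584, Rational(1, 924)), Mul(6216, Rational(1, 74228))) = Add(Rational(8146, 231), Rational(222, 2651)) = Rational(1967848, 55671)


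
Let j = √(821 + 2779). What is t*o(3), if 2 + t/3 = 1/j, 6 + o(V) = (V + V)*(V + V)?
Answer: -357/2 ≈ -178.50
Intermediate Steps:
o(V) = -6 + 4*V² (o(V) = -6 + (V + V)*(V + V) = -6 + (2*V)*(2*V) = -6 + 4*V²)
j = 60 (j = √3600 = 60)
t = -119/20 (t = -6 + 3/60 = -6 + 3*(1/60) = -6 + 1/20 = -119/20 ≈ -5.9500)
t*o(3) = -119*(-6 + 4*3²)/20 = -119*(-6 + 4*9)/20 = -119*(-6 + 36)/20 = -119/20*30 = -357/2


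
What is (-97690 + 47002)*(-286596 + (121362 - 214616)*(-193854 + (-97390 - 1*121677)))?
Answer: -1951804715756544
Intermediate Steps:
(-97690 + 47002)*(-286596 + (121362 - 214616)*(-193854 + (-97390 - 1*121677))) = -50688*(-286596 - 93254*(-193854 + (-97390 - 121677))) = -50688*(-286596 - 93254*(-193854 - 219067)) = -50688*(-286596 - 93254*(-412921)) = -50688*(-286596 + 38506534934) = -50688*38506248338 = -1951804715756544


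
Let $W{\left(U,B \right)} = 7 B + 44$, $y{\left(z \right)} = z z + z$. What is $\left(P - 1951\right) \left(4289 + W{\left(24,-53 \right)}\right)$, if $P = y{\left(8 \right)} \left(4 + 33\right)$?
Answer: $2824906$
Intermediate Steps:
$y{\left(z \right)} = z + z^{2}$ ($y{\left(z \right)} = z^{2} + z = z + z^{2}$)
$W{\left(U,B \right)} = 44 + 7 B$
$P = 2664$ ($P = 8 \left(1 + 8\right) \left(4 + 33\right) = 8 \cdot 9 \cdot 37 = 72 \cdot 37 = 2664$)
$\left(P - 1951\right) \left(4289 + W{\left(24,-53 \right)}\right) = \left(2664 - 1951\right) \left(4289 + \left(44 + 7 \left(-53\right)\right)\right) = 713 \left(4289 + \left(44 - 371\right)\right) = 713 \left(4289 - 327\right) = 713 \cdot 3962 = 2824906$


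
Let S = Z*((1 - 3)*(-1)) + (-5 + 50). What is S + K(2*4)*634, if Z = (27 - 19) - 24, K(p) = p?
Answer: 5085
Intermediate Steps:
Z = -16 (Z = 8 - 24 = -16)
S = 13 (S = -16*(1 - 3)*(-1) + (-5 + 50) = -(-32)*(-1) + 45 = -16*2 + 45 = -32 + 45 = 13)
S + K(2*4)*634 = 13 + (2*4)*634 = 13 + 8*634 = 13 + 5072 = 5085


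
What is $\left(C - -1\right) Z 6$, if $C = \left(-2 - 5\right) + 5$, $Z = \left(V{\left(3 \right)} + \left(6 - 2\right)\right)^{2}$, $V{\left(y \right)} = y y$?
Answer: $-1014$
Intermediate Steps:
$V{\left(y \right)} = y^{2}$
$Z = 169$ ($Z = \left(3^{2} + \left(6 - 2\right)\right)^{2} = \left(9 + 4\right)^{2} = 13^{2} = 169$)
$C = -2$ ($C = -7 + 5 = -2$)
$\left(C - -1\right) Z 6 = \left(-2 - -1\right) 169 \cdot 6 = \left(-2 + 1\right) 169 \cdot 6 = \left(-1\right) 169 \cdot 6 = \left(-169\right) 6 = -1014$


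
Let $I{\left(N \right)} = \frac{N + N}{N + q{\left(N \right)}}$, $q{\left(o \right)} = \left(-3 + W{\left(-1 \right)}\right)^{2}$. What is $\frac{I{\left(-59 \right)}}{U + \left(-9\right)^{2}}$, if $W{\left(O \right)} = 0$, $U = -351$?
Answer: $- \frac{59}{6750} \approx -0.0087407$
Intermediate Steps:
$q{\left(o \right)} = 9$ ($q{\left(o \right)} = \left(-3 + 0\right)^{2} = \left(-3\right)^{2} = 9$)
$I{\left(N \right)} = \frac{2 N}{9 + N}$ ($I{\left(N \right)} = \frac{N + N}{N + 9} = \frac{2 N}{9 + N}$)
$\frac{I{\left(-59 \right)}}{U + \left(-9\right)^{2}} = \frac{2 \left(-59\right) \frac{1}{9 - 59}}{-351 + \left(-9\right)^{2}} = \frac{2 \left(-59\right) \frac{1}{-50}}{-351 + 81} = \frac{2 \left(-59\right) \left(- \frac{1}{50}\right)}{-270} = \left(- \frac{1}{270}\right) \frac{59}{25} = - \frac{59}{6750}$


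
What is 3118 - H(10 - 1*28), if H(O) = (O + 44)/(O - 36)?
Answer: 84199/27 ≈ 3118.5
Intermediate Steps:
H(O) = (44 + O)/(-36 + O)
3118 - H(10 - 1*28) = 3118 - (44 + (10 - 1*28))/(-36 + (10 - 1*28)) = 3118 - (44 + (10 - 28))/(-36 + (10 - 28)) = 3118 - (44 - 18)/(-36 - 18) = 3118 - 26/(-54) = 3118 - (-1)*26/54 = 3118 - 1*(-13/27) = 3118 + 13/27 = 84199/27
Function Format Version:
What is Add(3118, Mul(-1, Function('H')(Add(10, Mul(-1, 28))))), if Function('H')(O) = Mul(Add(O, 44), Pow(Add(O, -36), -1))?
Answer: Rational(84199, 27) ≈ 3118.5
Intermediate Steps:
Function('H')(O) = Mul(Pow(Add(-36, O), -1), Add(44, O)) (Function('H')(O) = Mul(Add(44, O), Pow(Add(-36, O), -1)) = Mul(Pow(Add(-36, O), -1), Add(44, O)))
Add(3118, Mul(-1, Function('H')(Add(10, Mul(-1, 28))))) = Add(3118, Mul(-1, Mul(Pow(Add(-36, Add(10, Mul(-1, 28))), -1), Add(44, Add(10, Mul(-1, 28)))))) = Add(3118, Mul(-1, Mul(Pow(Add(-36, Add(10, -28)), -1), Add(44, Add(10, -28))))) = Add(3118, Mul(-1, Mul(Pow(Add(-36, -18), -1), Add(44, -18)))) = Add(3118, Mul(-1, Mul(Pow(-54, -1), 26))) = Add(3118, Mul(-1, Mul(Rational(-1, 54), 26))) = Add(3118, Mul(-1, Rational(-13, 27))) = Add(3118, Rational(13, 27)) = Rational(84199, 27)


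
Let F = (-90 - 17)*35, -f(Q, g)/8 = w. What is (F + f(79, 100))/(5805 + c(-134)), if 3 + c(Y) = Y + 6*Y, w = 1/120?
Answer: -3511/4560 ≈ -0.76996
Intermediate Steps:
w = 1/120 ≈ 0.0083333
c(Y) = -3 + 7*Y (c(Y) = -3 + (Y + 6*Y) = -3 + 7*Y)
f(Q, g) = -1/15 (f(Q, g) = -8*1/120 = -1/15)
F = -3745 (F = -107*35 = -3745)
(F + f(79, 100))/(5805 + c(-134)) = (-3745 - 1/15)/(5805 + (-3 + 7*(-134))) = -56176/(15*(5805 + (-3 - 938))) = -56176/(15*(5805 - 941)) = -56176/15/4864 = -56176/15*1/4864 = -3511/4560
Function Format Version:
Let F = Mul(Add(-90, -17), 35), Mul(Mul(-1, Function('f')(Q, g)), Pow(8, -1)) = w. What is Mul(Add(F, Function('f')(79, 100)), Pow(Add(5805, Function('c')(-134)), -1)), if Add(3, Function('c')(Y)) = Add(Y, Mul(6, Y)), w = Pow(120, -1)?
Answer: Rational(-3511, 4560) ≈ -0.76996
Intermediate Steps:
w = Rational(1, 120) ≈ 0.0083333
Function('c')(Y) = Add(-3, Mul(7, Y)) (Function('c')(Y) = Add(-3, Add(Y, Mul(6, Y))) = Add(-3, Mul(7, Y)))
Function('f')(Q, g) = Rational(-1, 15) (Function('f')(Q, g) = Mul(-8, Rational(1, 120)) = Rational(-1, 15))
F = -3745 (F = Mul(-107, 35) = -3745)
Mul(Add(F, Function('f')(79, 100)), Pow(Add(5805, Function('c')(-134)), -1)) = Mul(Add(-3745, Rational(-1, 15)), Pow(Add(5805, Add(-3, Mul(7, -134))), -1)) = Mul(Rational(-56176, 15), Pow(Add(5805, Add(-3, -938)), -1)) = Mul(Rational(-56176, 15), Pow(Add(5805, -941), -1)) = Mul(Rational(-56176, 15), Pow(4864, -1)) = Mul(Rational(-56176, 15), Rational(1, 4864)) = Rational(-3511, 4560)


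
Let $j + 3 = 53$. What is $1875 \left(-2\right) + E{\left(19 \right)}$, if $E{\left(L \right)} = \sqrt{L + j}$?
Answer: $-3750 + \sqrt{69} \approx -3741.7$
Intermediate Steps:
$j = 50$ ($j = -3 + 53 = 50$)
$E{\left(L \right)} = \sqrt{50 + L}$ ($E{\left(L \right)} = \sqrt{L + 50} = \sqrt{50 + L}$)
$1875 \left(-2\right) + E{\left(19 \right)} = 1875 \left(-2\right) + \sqrt{50 + 19} = -3750 + \sqrt{69}$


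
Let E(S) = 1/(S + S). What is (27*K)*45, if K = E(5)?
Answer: 243/2 ≈ 121.50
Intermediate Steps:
E(S) = 1/(2*S)
K = ⅒ (K = (½)/5 = (½)*(⅕) = ⅒ ≈ 0.10000)
(27*K)*45 = (27*(⅒))*45 = (27/10)*45 = 243/2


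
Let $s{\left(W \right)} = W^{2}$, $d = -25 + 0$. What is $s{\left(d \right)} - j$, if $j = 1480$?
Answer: $-855$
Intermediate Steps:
$d = -25$
$s{\left(d \right)} - j = \left(-25\right)^{2} - 1480 = 625 - 1480 = -855$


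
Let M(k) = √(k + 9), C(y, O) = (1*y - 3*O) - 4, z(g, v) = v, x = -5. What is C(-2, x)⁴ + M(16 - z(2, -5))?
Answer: 6561 + √30 ≈ 6566.5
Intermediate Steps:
C(y, O) = -4 + y - 3*O (C(y, O) = (y - 3*O) - 4 = -4 + y - 3*O)
M(k) = √(9 + k)
C(-2, x)⁴ + M(16 - z(2, -5)) = (-4 - 2 - 3*(-5))⁴ + √(9 + (16 - 1*(-5))) = (-4 - 2 + 15)⁴ + √(9 + (16 + 5)) = 9⁴ + √(9 + 21) = 6561 + √30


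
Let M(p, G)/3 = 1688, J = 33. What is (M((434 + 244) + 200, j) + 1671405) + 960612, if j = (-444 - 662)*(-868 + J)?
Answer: 2637081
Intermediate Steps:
j = 923510 (j = (-444 - 662)*(-868 + 33) = -1106*(-835) = 923510)
M(p, G) = 5064 (M(p, G) = 3*1688 = 5064)
(M((434 + 244) + 200, j) + 1671405) + 960612 = (5064 + 1671405) + 960612 = 1676469 + 960612 = 2637081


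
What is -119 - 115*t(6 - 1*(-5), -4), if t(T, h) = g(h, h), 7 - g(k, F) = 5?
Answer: -349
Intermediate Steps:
g(k, F) = 2 (g(k, F) = 7 - 1*5 = 7 - 5 = 2)
t(T, h) = 2
-119 - 115*t(6 - 1*(-5), -4) = -119 - 115*2 = -119 - 230 = -349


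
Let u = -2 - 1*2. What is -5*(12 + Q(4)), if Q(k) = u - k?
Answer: -20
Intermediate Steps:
u = -4 (u = -2 - 2 = -4)
Q(k) = -4 - k
-5*(12 + Q(4)) = -5*(12 + (-4 - 1*4)) = -5*(12 + (-4 - 4)) = -5*(12 - 8) = -5*4 = -20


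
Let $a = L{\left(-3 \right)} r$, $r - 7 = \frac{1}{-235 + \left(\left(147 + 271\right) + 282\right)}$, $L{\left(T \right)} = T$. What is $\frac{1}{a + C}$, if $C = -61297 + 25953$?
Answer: $- \frac{155}{5481576} \approx -2.8277 \cdot 10^{-5}$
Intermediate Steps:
$r = \frac{3256}{465}$ ($r = 7 + \frac{1}{-235 + \left(\left(147 + 271\right) + 282\right)} = 7 + \frac{1}{-235 + \left(418 + 282\right)} = 7 + \frac{1}{-235 + 700} = 7 + \frac{1}{465} = \frac{3256}{465} \approx 7.0022$)
$C = -35344$
$a = - \frac{3256}{155}$ ($a = \left(-3\right) \frac{3256}{465} = - \frac{3256}{155} \approx -21.006$)
$\frac{1}{a + C} = \frac{1}{- \frac{3256}{155} - 35344} = \frac{1}{- \frac{5481576}{155}} = - \frac{155}{5481576}$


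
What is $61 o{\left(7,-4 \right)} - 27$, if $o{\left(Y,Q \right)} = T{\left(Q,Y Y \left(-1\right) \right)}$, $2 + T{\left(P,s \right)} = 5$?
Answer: $156$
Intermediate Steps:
$T{\left(P,s \right)} = 3$ ($T{\left(P,s \right)} = -2 + 5 = 3$)
$o{\left(Y,Q \right)} = 3$
$61 o{\left(7,-4 \right)} - 27 = 61 \cdot 3 - 27 = 183 - 27 = 156$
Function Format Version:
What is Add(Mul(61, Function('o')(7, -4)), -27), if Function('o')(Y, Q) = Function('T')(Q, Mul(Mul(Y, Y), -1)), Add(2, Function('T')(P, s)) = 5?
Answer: 156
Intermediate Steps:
Function('T')(P, s) = 3 (Function('T')(P, s) = Add(-2, 5) = 3)
Function('o')(Y, Q) = 3
Add(Mul(61, Function('o')(7, -4)), -27) = Add(Mul(61, 3), -27) = Add(183, -27) = 156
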